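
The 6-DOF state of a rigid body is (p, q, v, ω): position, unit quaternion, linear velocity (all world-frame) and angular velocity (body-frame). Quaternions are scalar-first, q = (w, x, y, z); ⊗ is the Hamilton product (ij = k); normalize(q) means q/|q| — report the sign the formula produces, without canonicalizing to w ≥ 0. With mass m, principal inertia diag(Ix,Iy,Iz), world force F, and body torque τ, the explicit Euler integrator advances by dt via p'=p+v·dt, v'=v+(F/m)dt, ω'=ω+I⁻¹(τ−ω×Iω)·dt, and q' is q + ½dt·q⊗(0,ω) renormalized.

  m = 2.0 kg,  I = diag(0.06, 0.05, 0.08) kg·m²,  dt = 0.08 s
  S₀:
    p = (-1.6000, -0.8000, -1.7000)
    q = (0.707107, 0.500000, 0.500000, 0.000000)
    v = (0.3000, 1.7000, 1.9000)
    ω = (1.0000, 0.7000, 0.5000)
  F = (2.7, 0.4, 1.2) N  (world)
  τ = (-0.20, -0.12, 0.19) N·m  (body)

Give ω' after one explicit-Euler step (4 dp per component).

α = I⁻¹(τ − ω×Iω) = (-3.5083, -2.2000, 2.4625)
ω + α·dt = (0.7193, 0.5240, 0.6970)

ω' = (0.7193, 0.5240, 0.6970)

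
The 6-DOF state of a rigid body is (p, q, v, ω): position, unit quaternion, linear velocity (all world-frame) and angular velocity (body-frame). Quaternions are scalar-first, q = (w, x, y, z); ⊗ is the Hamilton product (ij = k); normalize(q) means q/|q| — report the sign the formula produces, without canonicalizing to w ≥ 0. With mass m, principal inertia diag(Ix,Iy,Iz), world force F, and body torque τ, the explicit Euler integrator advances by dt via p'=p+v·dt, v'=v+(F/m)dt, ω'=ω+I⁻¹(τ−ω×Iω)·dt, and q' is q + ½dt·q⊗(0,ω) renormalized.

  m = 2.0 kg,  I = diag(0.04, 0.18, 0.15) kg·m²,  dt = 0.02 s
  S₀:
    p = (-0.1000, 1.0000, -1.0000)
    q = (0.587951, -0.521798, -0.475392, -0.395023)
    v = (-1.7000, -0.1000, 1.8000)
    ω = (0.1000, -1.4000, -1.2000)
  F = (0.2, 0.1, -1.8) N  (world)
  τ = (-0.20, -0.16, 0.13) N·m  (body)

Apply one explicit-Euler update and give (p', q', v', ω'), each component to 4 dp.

p' = (-0.1340, 0.9980, -0.9640)
q' = (0.5770, -0.5209, -0.4902, -0.3942)
v' = (-1.6980, -0.0990, 1.7820)
ω' = (0.0252, -1.4192, -1.1801)

α = I⁻¹(τ − ω×Iω) = (-3.7400, -0.9622, 0.9973)
new body rate ω' = (0.0252, -1.4192, -1.1801)
q⊗(0,ω) = (-1.0873966, 0.0762333, -1.4887913, 0.0725152)
q + ½dt·q⊗(0,ω), renormalized = (0.5770, -0.5209, -0.4902, -0.3942)
a = F/m = (0.1000, 0.0500, -0.9000)
p' = p + v·dt = (-0.1340, 0.9980, -0.9640)
new velocity v' = (-1.6980, -0.0990, 1.7820)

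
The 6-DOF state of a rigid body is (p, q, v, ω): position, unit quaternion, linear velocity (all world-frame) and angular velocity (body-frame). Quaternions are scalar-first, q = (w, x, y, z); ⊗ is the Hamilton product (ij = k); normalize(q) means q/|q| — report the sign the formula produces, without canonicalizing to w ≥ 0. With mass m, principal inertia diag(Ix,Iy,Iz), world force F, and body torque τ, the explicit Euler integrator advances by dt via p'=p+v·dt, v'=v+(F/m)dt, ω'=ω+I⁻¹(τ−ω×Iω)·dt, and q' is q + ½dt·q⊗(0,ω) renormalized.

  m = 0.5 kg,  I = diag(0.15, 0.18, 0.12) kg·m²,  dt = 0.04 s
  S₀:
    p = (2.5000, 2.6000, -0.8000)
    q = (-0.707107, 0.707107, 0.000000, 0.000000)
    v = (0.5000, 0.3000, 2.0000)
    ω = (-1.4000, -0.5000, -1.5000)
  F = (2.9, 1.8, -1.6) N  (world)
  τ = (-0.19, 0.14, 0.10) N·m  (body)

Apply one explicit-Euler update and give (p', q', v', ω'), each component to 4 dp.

gyro term ω×Iω = (-0.0450, 0.0630, 0.0210)
α = I⁻¹(τ − ω×Iω) = (-0.9667, 0.4278, 0.6583)
ω' = ω + α·dt = (-1.4387, -0.4829, -1.4737)
q⊗(0,ω) = (0.9899498, 0.9899498, 1.4142140, 0.7071070)
updated quaternion q' = (-0.6867, 0.7263, 0.0283, 0.0141)
linear accel F/m = (5.8000, 3.6000, -3.2000)
p + v·dt = (2.5200, 2.6120, -0.7200)
v + (F/m)dt = (0.7320, 0.4440, 1.8720)

p' = (2.5200, 2.6120, -0.7200)
q' = (-0.6867, 0.7263, 0.0283, 0.0141)
v' = (0.7320, 0.4440, 1.8720)
ω' = (-1.4387, -0.4829, -1.4737)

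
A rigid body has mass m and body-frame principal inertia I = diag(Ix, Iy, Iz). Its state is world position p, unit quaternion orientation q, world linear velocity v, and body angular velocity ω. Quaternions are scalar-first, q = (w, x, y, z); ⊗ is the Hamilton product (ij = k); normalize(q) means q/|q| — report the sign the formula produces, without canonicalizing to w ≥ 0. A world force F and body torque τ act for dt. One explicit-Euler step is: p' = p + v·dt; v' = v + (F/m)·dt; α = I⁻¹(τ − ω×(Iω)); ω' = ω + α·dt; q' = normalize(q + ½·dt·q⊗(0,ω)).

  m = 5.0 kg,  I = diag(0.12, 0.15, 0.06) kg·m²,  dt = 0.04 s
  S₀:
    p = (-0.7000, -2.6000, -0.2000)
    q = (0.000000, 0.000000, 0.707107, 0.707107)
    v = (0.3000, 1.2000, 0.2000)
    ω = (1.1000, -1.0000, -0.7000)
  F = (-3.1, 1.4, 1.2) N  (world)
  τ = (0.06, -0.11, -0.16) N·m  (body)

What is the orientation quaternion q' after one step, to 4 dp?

Hamilton product q⊗(0,ω) = (1.2020819, 0.2121321, 0.7778177, -0.7778177)
q' = normalize(q + ½dt·q⊗(0,ω)) = (0.0240, 0.0042, 0.7223, 0.6912)

q' = (0.0240, 0.0042, 0.7223, 0.6912)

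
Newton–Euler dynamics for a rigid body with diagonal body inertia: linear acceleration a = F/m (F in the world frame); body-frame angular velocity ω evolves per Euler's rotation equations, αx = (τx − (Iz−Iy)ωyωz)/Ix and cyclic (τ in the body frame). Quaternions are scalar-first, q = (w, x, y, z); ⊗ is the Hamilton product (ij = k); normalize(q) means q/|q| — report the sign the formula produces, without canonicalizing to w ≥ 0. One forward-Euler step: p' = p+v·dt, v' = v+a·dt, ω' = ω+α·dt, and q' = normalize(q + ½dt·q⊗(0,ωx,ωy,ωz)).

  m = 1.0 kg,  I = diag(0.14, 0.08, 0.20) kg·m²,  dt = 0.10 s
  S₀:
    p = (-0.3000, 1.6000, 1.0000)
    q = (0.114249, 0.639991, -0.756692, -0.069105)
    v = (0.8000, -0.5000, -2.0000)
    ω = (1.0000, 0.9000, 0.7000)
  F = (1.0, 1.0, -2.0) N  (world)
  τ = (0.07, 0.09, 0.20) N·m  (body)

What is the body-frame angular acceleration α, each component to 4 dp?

α = (-0.0400, 1.6500, 1.2700)

precession coupling ω×(Iω) = (0.0756, -0.0420, -0.0540)
angular accel α = (-0.0400, 1.6500, 1.2700)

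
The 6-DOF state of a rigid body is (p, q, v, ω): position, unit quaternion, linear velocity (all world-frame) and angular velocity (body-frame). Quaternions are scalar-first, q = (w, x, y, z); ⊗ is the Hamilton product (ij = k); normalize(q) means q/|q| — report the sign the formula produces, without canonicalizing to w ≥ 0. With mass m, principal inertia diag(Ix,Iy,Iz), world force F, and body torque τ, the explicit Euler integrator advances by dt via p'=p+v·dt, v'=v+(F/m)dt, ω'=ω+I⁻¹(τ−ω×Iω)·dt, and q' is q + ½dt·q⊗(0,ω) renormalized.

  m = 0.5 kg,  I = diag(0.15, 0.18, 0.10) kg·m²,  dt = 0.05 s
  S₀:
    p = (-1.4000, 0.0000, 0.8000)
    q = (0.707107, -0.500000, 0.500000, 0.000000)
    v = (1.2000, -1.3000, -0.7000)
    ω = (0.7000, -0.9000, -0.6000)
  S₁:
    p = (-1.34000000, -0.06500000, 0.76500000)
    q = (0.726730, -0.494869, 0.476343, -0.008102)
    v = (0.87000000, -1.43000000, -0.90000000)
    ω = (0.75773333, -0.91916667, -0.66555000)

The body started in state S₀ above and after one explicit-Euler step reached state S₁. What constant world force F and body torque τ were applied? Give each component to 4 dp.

Δv = v₁−v₀ = (-0.33000000, -0.13000000, -0.20000000)
m·(v₁−v₀)/dt = (-3.3000, -1.3000, -2.0000)
rate change Δω = (0.05773333, -0.01916667, -0.06555000)
applied torque τ = (0.1300, -0.0900, -0.1500)

F = (-3.3000, -1.3000, -2.0000)
τ = (0.1300, -0.0900, -0.1500)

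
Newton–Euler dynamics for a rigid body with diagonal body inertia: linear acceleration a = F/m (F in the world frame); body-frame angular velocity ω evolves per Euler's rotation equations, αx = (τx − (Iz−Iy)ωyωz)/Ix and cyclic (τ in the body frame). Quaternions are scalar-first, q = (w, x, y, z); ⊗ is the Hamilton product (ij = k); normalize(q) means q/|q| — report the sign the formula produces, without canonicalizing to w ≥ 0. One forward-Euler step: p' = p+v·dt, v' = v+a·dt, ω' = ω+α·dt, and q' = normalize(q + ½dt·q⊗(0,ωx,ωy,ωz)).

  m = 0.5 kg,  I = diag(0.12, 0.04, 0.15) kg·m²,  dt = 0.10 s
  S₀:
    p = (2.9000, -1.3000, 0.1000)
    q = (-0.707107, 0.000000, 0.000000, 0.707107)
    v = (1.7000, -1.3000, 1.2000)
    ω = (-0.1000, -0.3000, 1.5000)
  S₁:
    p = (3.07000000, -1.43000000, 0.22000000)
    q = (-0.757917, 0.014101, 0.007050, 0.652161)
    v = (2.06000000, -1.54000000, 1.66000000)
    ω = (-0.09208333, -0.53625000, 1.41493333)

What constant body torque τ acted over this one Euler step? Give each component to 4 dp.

τ = (-0.0400, -0.0900, -0.1300)

rate change Δω = (0.00791667, -0.23625000, -0.08506667)
gyro term ω₀×Iω₀ = (-0.0495, 0.0045, -0.0024)
applied torque τ = (-0.0400, -0.0900, -0.1300)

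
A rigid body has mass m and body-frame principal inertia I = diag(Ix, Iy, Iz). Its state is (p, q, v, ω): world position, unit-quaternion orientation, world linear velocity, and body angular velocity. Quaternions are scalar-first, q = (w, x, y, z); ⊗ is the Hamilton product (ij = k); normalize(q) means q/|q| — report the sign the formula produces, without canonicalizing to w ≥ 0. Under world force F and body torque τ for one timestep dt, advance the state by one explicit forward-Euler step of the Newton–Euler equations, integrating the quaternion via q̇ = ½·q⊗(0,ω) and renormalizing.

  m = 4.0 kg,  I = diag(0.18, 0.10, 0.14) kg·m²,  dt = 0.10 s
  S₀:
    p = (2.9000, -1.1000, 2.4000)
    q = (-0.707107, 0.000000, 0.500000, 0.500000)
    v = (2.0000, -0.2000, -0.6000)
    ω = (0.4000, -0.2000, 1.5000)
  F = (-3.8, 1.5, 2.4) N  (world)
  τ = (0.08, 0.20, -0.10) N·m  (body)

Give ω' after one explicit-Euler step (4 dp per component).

ω' = (0.4511, -0.0240, 1.4240)

precession coupling ω×(Iω) = (-0.0120, 0.0240, 0.0064)
α = I⁻¹(τ − ω×Iω) = (0.5111, 1.7600, -0.7600)
new body rate ω' = (0.4511, -0.0240, 1.4240)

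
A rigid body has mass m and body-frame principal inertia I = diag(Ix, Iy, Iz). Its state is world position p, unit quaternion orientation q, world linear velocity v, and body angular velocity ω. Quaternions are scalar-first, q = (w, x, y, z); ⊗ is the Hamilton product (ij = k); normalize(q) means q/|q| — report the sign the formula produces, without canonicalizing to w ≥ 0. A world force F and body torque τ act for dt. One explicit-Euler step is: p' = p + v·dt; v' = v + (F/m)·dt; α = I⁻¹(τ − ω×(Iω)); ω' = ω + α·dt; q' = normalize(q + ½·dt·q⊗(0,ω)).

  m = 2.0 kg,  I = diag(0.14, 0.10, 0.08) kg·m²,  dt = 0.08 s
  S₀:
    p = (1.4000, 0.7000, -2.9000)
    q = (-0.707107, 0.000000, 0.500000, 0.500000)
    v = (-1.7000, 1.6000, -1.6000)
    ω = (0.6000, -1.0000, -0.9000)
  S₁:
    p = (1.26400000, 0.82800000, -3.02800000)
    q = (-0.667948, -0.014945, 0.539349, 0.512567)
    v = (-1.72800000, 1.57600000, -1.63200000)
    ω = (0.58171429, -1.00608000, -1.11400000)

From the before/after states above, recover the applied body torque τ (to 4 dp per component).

Δω = ω₁−ω₀ = (-0.01828571, -0.00608000, -0.21400000)
gyro term ω₀×Iω₀ = (-0.0180, -0.0324, 0.0240)
τ = I·(Δω/dt) + ω₀×(Iω₀) = (-0.0500, -0.0400, -0.1900)

τ = (-0.0500, -0.0400, -0.1900)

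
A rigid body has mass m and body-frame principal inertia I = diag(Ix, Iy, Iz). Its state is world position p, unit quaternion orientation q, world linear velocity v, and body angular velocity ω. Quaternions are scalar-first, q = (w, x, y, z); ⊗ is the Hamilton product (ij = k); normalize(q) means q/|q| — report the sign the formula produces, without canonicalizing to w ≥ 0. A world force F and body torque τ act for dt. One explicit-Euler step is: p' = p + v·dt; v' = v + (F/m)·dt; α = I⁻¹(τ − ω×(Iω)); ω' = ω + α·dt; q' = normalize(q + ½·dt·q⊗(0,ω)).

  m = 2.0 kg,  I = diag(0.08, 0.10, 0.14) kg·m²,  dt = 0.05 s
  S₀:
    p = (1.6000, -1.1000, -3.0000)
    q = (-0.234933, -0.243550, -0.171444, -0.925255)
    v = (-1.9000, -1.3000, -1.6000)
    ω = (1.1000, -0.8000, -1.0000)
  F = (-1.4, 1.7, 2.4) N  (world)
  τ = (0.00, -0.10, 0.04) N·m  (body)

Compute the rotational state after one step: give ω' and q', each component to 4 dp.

ω' = (1.0800, -0.8830, -0.9794)
q' = (-0.2546, -0.2640, -0.1981, -0.9090)

ω×(Iω) gyroscopic = (0.0320, 0.0660, -0.0176)
α = I⁻¹(τ − ω×Iω) = (-0.4000, -1.6600, 0.4114)
ω' = ω + α·dt = (1.0800, -0.8830, -0.9794)
q⊗(0,ω) = (-0.7945052, -0.8271863, -1.0733841, 0.6183614)
updated quaternion q' = (-0.2546, -0.2640, -0.1981, -0.9090)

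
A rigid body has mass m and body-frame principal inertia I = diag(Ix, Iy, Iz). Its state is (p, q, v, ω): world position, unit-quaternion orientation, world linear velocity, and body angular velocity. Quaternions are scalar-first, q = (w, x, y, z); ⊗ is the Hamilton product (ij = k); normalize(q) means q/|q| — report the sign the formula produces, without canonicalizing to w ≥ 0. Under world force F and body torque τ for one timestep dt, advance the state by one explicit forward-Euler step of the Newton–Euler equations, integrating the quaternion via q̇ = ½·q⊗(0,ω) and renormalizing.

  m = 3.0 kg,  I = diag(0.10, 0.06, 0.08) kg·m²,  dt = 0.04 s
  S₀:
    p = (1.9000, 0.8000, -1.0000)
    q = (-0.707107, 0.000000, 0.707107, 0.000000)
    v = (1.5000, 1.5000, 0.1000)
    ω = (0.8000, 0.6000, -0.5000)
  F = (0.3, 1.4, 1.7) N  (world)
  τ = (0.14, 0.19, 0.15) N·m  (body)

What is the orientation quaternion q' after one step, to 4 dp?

q' = (-0.7154, -0.0184, 0.6984, -0.0042)

Hamilton product q⊗(0,ω) = (-0.4242642, -0.9192391, -0.4242642, -0.2121321)
q + ½dt·q⊗(0,ω), renormalized = (-0.7154, -0.0184, 0.6984, -0.0042)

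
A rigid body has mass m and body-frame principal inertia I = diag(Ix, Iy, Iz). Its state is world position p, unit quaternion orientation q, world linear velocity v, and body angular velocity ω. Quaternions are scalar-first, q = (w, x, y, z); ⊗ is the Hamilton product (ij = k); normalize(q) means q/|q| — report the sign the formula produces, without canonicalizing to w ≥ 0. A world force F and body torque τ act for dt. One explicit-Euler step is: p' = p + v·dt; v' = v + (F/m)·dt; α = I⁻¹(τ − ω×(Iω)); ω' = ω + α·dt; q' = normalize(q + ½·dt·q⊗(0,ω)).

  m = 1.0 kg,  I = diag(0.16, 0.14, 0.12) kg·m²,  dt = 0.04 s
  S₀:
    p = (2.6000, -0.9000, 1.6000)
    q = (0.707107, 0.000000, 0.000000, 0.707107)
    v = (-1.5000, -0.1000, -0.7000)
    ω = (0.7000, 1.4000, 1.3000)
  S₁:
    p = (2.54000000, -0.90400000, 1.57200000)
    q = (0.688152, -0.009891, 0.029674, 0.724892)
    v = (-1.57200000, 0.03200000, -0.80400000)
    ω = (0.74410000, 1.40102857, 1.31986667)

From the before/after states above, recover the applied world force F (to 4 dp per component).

F = (-1.8000, 3.3000, -2.6000)

velocity change Δv = (-0.07200000, 0.13200000, -0.10400000)
m·(v₁−v₀)/dt = (-1.8000, 3.3000, -2.6000)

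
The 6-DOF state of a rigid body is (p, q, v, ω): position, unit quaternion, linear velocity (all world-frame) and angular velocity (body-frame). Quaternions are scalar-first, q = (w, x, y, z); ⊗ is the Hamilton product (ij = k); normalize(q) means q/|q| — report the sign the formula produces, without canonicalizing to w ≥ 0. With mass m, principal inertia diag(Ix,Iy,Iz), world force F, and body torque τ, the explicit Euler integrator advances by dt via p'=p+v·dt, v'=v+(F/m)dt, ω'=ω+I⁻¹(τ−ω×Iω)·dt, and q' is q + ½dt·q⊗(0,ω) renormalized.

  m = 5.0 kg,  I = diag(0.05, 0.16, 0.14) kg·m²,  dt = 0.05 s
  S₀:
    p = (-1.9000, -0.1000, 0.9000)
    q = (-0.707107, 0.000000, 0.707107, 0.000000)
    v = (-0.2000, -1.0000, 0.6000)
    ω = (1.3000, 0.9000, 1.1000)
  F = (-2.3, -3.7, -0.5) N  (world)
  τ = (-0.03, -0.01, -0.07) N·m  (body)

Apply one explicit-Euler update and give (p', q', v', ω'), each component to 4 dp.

p' = (-1.9100, -0.1500, 0.9300)
q' = (-0.7222, -0.0035, 0.6904, -0.0424)
v' = (-0.2230, -1.0370, 0.5950)
ω' = (1.2898, 0.9371, 1.0290)

a = F/m = (-0.4600, -0.7400, -0.1000)
p' = p + v·dt = (-1.9100, -0.1500, 0.9300)
v' = v + a·dt = (-0.2230, -1.0370, 0.5950)
(τ − ω×Iω)/I = (-0.2040, 0.7419, -1.4193)
ω' = ω + α·dt = (1.2898, 0.9371, 1.0290)
2q̇ = q⊗(0,ω) = (-0.6363963, -0.1414214, -0.6363963, -1.6970568)
updated quaternion q' = (-0.7222, -0.0035, 0.6904, -0.0424)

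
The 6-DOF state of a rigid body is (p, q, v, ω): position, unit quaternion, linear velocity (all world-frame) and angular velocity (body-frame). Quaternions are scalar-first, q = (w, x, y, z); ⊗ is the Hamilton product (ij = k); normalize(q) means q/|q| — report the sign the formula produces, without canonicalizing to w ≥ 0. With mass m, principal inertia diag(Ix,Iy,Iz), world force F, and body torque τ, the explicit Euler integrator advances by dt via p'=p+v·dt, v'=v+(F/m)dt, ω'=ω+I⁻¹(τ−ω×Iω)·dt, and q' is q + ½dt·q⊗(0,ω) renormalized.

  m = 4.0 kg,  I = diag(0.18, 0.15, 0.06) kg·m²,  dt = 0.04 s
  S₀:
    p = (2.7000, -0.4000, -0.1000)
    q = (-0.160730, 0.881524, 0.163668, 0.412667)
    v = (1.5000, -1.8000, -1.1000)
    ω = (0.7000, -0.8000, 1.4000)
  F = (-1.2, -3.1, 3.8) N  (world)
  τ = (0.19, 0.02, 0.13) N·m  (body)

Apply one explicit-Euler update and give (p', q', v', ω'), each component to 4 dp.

gyro term ω×Iω = (0.1008, 0.1176, 0.0168)
α = I⁻¹(τ − ω×Iω) = (0.4956, -0.6507, 1.8867)
new body rate ω' = (0.7198, -0.8260, 1.4755)
q⊗(0,ω) = (-1.0638662, 0.4467578, -0.8166827, -1.0448088)
q' = normalize(q + ½dt·q⊗(0,ω)) = (-0.1819, 0.8899, 0.1472, 0.3915)
linear accel F/m = (-0.3000, -0.7750, 0.9500)
new position p' = (2.7600, -0.4720, -0.1440)
v' = v + a·dt = (1.4880, -1.8310, -1.0620)

p' = (2.7600, -0.4720, -0.1440)
q' = (-0.1819, 0.8899, 0.1472, 0.3915)
v' = (1.4880, -1.8310, -1.0620)
ω' = (0.7198, -0.8260, 1.4755)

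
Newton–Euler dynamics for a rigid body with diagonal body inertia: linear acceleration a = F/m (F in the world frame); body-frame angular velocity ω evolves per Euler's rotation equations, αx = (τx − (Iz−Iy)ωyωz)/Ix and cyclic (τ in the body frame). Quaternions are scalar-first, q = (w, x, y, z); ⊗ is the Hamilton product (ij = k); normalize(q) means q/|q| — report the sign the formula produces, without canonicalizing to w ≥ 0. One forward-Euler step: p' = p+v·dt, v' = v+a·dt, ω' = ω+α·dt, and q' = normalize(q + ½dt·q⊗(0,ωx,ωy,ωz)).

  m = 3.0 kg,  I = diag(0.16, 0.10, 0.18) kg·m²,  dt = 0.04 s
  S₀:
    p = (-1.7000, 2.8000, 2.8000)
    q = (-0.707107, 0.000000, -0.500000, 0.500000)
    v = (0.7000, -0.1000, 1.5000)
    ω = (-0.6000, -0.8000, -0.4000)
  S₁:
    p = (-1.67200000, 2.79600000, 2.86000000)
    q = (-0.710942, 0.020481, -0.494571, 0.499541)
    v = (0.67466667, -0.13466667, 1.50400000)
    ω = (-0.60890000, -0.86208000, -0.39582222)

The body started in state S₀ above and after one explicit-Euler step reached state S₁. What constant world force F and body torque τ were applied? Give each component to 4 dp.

velocity change Δv = (-0.02533333, -0.03466667, 0.00400000)
m·(v₁−v₀)/dt = (-1.9000, -2.6000, 0.3000)
Δω = ω₁−ω₀ = (-0.00890000, -0.06208000, 0.00417778)
precession coupling = (0.0256, -0.0048, -0.0288)
applied torque τ = (-0.0100, -0.1600, -0.0100)

F = (-1.9000, -2.6000, 0.3000)
τ = (-0.0100, -0.1600, -0.0100)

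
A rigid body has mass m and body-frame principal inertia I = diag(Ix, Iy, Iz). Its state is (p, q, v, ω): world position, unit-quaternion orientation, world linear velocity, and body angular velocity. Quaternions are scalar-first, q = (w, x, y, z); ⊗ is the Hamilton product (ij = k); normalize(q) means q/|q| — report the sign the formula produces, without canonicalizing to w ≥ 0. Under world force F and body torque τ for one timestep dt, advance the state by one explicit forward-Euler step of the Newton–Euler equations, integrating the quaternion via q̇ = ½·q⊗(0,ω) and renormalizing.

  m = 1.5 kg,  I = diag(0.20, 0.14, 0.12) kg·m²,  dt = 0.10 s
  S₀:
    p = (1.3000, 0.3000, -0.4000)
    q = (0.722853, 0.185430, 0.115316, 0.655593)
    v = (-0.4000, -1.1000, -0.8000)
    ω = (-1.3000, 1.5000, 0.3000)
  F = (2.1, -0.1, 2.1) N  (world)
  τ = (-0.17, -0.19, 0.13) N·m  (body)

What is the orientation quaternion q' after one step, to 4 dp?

q' = (0.7128, 0.0905, 0.1235, 0.6844)

2q̇ = q⊗(0,ω) = (-0.1285929, -1.8885036, 0.1763796, 0.6449117)
q + ½dt·q⊗(0,ω), renormalized = (0.7128, 0.0905, 0.1235, 0.6844)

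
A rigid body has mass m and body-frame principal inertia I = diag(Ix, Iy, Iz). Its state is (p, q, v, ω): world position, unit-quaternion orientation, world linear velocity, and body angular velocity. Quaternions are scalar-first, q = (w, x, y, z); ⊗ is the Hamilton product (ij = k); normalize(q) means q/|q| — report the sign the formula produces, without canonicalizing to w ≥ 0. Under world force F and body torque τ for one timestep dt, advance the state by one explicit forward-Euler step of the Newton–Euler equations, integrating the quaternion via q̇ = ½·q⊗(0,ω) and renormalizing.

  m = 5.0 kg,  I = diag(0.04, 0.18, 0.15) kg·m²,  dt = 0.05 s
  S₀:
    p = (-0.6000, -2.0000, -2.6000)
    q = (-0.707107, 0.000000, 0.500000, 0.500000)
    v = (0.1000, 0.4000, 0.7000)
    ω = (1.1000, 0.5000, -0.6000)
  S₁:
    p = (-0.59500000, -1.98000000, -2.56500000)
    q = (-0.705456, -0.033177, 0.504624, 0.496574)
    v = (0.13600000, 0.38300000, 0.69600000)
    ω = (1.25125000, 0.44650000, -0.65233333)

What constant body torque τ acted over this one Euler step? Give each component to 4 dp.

Δω = ω₁−ω₀ = (0.15125000, -0.05350000, -0.05233333)
precession coupling = (0.0090, 0.0726, 0.0770)
applied torque τ = (0.1300, -0.1200, -0.0800)

τ = (0.1300, -0.1200, -0.0800)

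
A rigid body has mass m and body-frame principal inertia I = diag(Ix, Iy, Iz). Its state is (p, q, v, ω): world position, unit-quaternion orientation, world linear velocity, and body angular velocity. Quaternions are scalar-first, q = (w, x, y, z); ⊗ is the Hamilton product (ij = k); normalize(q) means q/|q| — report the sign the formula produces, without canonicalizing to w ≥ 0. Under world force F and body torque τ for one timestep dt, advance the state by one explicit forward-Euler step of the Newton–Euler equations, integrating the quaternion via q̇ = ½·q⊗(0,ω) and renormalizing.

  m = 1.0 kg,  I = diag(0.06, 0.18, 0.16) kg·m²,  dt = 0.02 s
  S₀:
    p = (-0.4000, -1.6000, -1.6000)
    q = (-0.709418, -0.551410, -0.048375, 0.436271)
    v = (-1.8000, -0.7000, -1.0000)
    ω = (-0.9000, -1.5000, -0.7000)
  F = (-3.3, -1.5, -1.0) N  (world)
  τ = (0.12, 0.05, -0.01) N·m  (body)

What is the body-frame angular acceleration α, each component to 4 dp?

precession coupling ω×(Iω) = (-0.0210, -0.0630, 0.1620)
α = I⁻¹(τ − ω×Iω) = (2.3500, 0.6278, -1.0750)

α = (2.3500, 0.6278, -1.0750)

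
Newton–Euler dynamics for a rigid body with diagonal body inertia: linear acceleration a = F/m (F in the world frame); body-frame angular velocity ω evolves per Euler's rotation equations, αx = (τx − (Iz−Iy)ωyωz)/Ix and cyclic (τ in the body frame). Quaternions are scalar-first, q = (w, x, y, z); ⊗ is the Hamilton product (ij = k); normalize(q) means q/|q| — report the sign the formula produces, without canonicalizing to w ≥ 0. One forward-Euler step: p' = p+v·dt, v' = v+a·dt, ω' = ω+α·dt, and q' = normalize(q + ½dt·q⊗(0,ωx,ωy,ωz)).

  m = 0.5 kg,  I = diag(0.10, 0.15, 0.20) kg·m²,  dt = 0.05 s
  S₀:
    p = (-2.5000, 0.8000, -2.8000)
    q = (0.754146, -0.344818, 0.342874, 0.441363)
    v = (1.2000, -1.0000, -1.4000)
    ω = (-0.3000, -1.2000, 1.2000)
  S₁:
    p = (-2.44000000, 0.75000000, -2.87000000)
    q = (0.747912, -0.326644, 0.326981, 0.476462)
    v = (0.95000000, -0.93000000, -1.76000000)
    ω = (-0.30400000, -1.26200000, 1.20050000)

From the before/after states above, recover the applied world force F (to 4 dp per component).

v₁ − v₀ = (-0.25000000, 0.07000000, -0.36000000)
m·(v₁−v₀)/dt = (-2.5000, 0.7000, -3.6000)

F = (-2.5000, 0.7000, -3.6000)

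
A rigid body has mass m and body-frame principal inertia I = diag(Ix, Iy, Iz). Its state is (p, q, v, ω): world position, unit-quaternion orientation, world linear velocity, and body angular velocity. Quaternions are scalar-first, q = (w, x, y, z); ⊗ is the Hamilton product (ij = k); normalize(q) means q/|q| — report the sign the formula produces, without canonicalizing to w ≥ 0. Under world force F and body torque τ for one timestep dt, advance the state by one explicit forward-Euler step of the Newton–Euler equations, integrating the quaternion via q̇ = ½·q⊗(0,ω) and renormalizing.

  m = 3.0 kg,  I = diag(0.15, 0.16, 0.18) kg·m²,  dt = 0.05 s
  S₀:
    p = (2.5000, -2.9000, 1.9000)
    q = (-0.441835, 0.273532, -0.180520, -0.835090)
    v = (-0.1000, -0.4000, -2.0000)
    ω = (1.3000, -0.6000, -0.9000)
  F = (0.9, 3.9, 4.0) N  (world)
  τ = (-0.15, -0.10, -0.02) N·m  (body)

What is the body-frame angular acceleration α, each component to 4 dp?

gyro term ω×Iω = (0.0108, 0.0351, -0.0078)
(τ − ω×Iω)/I = (-1.0720, -0.8444, -0.0678)

α = (-1.0720, -0.8444, -0.0678)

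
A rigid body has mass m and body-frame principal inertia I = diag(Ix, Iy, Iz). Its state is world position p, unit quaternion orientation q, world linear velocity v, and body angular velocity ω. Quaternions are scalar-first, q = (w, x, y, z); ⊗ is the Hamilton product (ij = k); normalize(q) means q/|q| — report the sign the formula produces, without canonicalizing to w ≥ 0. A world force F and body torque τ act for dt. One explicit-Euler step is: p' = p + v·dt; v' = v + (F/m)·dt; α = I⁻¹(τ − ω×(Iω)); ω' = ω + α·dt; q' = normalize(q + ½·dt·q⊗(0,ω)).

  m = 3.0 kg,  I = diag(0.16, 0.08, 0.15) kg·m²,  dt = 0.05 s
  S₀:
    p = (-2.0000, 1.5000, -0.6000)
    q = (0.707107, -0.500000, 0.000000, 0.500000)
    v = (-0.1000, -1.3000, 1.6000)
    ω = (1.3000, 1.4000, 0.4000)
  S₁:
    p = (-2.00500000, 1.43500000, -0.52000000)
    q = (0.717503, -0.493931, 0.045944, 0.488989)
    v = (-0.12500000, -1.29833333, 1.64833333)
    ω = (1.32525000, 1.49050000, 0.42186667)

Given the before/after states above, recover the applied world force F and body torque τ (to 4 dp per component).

F = (-1.5000, 0.1000, 2.9000)
τ = (0.1200, 0.1500, -0.0800)

rate change Δω = (0.02525000, 0.09050000, 0.02186667)
I·α + gyro = (0.1200, 0.1500, -0.0800)
v₁ − v₀ = (-0.02500000, 0.00166667, 0.04833333)
F = m·Δv/dt = (-1.5000, 0.1000, 2.9000)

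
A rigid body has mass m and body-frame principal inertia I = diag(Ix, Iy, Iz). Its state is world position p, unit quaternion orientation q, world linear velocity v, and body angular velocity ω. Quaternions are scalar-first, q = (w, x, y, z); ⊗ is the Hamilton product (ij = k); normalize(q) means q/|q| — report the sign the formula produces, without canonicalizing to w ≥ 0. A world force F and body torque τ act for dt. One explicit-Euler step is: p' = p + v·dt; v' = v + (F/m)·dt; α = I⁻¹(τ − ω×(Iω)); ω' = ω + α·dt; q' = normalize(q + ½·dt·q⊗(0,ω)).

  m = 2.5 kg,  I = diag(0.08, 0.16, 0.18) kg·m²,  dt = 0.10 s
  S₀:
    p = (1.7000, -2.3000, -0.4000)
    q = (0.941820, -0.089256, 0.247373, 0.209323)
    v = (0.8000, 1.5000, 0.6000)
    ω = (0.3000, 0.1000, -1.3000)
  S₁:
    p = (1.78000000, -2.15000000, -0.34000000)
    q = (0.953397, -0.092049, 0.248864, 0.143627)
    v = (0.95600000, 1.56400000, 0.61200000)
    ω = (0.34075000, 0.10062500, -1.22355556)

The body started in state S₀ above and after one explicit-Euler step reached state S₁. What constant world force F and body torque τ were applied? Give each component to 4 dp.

F = (3.9000, 1.6000, 0.3000)
τ = (0.0300, 0.0400, 0.1400)

Δω = ω₁−ω₀ = (0.04075000, 0.00062500, 0.07644444)
ω₀×(Iω₀) = (-0.0026, 0.0390, 0.0024)
τ = I·(Δω/dt) + ω₀×(Iω₀) = (0.0300, 0.0400, 0.1400)
Δv = v₁−v₀ = (0.15600000, 0.06400000, 0.01200000)
F = m·Δv/dt = (3.9000, 1.6000, 0.3000)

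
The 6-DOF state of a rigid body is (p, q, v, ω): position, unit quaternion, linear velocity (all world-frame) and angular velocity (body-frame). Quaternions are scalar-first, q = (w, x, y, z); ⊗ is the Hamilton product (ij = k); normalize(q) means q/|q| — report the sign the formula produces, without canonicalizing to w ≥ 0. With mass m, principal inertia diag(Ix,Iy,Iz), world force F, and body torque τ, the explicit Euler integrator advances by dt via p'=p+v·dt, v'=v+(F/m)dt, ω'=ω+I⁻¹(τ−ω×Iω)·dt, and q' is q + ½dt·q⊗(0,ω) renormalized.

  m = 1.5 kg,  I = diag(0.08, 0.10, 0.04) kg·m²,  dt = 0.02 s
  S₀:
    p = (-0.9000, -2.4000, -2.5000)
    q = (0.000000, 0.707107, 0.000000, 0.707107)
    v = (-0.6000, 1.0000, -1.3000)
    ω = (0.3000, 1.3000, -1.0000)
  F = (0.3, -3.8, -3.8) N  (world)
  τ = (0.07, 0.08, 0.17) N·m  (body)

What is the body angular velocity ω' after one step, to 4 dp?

ω' = (0.2980, 1.3184, -0.9189)

angular accel α = (-0.1000, 0.9200, 4.0550)
new body rate ω' = (0.2980, 1.3184, -0.9189)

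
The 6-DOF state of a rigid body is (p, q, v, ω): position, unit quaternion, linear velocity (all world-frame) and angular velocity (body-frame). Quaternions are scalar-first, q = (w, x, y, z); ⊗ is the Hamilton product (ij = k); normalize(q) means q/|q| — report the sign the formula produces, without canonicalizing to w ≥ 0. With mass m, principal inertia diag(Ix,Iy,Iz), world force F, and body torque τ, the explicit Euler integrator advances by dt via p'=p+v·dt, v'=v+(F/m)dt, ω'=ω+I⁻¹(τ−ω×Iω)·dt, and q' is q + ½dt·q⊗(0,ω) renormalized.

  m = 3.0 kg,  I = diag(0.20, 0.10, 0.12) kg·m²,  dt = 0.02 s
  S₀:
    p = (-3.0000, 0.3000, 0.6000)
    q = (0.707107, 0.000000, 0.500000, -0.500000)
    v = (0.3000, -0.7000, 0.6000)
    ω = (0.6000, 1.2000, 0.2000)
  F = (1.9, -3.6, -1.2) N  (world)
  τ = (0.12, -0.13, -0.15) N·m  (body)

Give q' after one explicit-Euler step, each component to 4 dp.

q⊗(0,ω) = (-0.5000000, 1.1242642, 0.5485284, -0.1585786)
q' = normalize(q + ½dt·q⊗(0,ω)) = (0.7020, 0.0112, 0.5054, -0.5015)

q' = (0.7020, 0.0112, 0.5054, -0.5015)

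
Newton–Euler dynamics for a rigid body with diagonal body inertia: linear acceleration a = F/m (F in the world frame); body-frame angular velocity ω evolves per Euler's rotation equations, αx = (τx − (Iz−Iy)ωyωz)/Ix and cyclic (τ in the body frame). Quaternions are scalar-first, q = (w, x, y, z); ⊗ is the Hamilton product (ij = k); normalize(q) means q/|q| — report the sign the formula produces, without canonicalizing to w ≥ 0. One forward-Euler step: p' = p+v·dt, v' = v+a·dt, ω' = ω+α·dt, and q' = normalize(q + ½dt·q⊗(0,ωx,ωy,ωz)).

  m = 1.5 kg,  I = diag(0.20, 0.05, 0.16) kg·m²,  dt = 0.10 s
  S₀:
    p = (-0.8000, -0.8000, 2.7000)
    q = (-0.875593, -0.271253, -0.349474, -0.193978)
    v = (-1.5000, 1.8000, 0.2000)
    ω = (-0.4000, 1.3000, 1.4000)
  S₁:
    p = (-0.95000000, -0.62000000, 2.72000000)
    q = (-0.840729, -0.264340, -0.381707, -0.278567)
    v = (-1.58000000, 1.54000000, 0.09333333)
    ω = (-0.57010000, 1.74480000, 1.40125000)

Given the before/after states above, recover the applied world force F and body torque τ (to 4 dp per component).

F = (-1.2000, -3.9000, -1.6000)
τ = (-0.1400, 0.2000, 0.0800)

Δω = ω₁−ω₀ = (-0.17010000, 0.44480000, 0.00125000)
τ = I·(Δω/dt) + ω₀×(Iω₀) = (-0.1400, 0.2000, 0.0800)
v₁ − v₀ = (-0.08000000, -0.26000000, -0.10666667)
applied force F = (-1.2000, -3.9000, -1.6000)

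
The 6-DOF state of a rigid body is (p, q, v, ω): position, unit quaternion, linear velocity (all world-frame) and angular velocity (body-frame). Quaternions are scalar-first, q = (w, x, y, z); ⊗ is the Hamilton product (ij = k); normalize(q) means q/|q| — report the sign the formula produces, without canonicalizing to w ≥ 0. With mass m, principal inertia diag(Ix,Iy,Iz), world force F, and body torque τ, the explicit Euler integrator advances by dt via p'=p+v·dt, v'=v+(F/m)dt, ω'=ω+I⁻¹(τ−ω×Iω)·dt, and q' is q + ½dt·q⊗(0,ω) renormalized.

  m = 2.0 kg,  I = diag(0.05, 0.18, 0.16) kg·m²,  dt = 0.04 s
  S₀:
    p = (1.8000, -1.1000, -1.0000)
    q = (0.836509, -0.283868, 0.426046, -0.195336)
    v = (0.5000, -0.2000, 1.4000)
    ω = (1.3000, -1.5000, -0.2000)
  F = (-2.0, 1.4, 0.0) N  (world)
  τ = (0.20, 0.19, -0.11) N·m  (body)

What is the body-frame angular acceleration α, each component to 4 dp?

α = (4.1200, 0.8967, 0.8969)

gyro term ω×Iω = (-0.0060, 0.0286, -0.2535)
α = I⁻¹(τ − ω×Iω) = (4.1200, 0.8967, 0.8969)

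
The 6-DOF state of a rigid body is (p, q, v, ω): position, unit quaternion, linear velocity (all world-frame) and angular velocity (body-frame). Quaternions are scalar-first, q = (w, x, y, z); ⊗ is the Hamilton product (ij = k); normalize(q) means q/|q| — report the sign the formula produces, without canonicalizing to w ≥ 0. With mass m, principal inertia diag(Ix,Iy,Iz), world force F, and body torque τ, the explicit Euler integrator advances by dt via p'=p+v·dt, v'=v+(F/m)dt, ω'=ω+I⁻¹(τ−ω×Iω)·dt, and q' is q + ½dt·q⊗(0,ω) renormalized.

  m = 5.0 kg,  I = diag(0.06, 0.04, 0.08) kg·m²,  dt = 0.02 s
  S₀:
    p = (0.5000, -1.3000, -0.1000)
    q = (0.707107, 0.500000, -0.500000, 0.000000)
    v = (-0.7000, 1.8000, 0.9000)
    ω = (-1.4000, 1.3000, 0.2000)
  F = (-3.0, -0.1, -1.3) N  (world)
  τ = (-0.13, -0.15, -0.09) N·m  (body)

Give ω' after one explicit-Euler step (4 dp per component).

ω' = (-1.4468, 1.2222, 0.1684)

gyro term ω×Iω = (0.0104, 0.0056, 0.0364)
(τ − ω×Iω)/I = (-2.3400, -3.8900, -1.5800)
ω' = ω + α·dt = (-1.4468, 1.2222, 0.1684)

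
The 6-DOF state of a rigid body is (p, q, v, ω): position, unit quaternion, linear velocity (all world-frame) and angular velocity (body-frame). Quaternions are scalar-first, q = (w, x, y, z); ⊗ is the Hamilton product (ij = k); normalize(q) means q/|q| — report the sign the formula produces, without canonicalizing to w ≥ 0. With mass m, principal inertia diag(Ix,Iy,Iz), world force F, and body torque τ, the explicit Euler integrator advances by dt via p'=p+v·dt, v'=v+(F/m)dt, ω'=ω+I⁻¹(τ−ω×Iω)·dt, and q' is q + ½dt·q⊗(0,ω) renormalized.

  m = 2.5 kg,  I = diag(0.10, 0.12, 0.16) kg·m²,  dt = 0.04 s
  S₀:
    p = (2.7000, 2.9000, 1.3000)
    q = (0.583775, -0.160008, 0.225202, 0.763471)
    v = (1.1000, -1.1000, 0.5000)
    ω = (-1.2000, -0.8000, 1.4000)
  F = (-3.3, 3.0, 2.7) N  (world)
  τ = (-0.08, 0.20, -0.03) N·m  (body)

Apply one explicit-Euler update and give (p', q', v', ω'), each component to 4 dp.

p' = (2.7440, 2.8560, 1.3200)
q' = (0.5617, -0.1554, 0.2019, 0.7871)
v' = (1.0472, -1.0520, 0.5432)
ω' = (-1.2141, -0.7669, 1.3877)

a = F/m = (-1.3200, 1.2000, 1.0800)
new position p' = (2.7440, 2.8560, 1.3200)
new velocity v' = (1.0472, -1.0520, 0.5432)
angular accel α = (-0.3520, 0.8267, -0.3075)
ω' = ω + α·dt = (-1.2141, -0.7669, 1.3877)
2q̇ = q⊗(0,ω) = (-1.0807074, 0.2255296, -1.1591740, 1.2155338)
q' = normalize(q + ½dt·q⊗(0,ω)) = (0.5617, -0.1554, 0.2019, 0.7871)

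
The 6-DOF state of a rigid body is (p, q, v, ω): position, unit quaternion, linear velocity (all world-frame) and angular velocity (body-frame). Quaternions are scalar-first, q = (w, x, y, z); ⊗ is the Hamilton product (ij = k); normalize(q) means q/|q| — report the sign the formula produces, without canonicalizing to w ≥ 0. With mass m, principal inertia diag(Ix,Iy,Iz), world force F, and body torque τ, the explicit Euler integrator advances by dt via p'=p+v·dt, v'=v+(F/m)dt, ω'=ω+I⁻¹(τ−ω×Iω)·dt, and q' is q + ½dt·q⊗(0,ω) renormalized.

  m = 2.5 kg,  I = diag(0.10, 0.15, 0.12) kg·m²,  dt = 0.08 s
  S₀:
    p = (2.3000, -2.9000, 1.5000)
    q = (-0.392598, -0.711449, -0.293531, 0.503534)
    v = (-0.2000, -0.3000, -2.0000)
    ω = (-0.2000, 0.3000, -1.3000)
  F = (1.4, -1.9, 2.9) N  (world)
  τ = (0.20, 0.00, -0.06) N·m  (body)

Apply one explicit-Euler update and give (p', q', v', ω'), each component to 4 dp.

p' = (2.2840, -2.9240, 1.3400)
q' = (-0.3680, -0.6981, -0.3388, 0.5123)
v' = (-0.1552, -0.3608, -1.9072)
ω' = (-0.0494, 0.3028, -1.3380)

linear accel F/m = (0.5600, -0.7600, 1.1600)
p' = p + v·dt = (2.2840, -2.9240, 1.3400)
new velocity v' = (-0.1552, -0.3608, -1.9072)
ω×(Iω) gyroscopic = (0.0117, -0.0052, -0.0030)
(τ − ω×Iω)/I = (1.8830, 0.0347, -0.4750)
ω' = ω + α·dt = (-0.0494, 0.3028, -1.3380)
q⊗(0,ω) = (0.6003637, 0.3090497, -1.1433699, 0.2382365)
q' = normalize(q + ½dt·q⊗(0,ω)) = (-0.3680, -0.6981, -0.3388, 0.5123)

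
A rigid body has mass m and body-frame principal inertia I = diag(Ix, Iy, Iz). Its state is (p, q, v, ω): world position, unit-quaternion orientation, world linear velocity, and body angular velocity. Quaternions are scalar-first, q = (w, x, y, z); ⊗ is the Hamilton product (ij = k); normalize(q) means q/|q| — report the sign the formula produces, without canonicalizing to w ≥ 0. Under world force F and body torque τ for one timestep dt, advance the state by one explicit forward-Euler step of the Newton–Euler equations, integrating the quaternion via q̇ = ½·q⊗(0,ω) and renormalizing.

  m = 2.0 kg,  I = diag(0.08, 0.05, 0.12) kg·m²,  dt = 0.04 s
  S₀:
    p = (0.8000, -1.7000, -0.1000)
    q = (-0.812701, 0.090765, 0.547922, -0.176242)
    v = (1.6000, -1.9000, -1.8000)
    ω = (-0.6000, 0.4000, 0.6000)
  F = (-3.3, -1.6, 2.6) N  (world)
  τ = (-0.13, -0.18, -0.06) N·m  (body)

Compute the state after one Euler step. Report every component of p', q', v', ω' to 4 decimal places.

new position p' = (0.8640, -1.7760, -0.1720)
new velocity v' = (1.5340, -1.9320, -1.7480)
angular accel α = (-1.8350, -3.8880, -0.5600)
new body rate ω' = (-0.6734, 0.2445, 0.5776)
2q̇ = q⊗(0,ω) = (-0.0589646, 0.8868706, -0.2737942, -0.1225614)
q' = normalize(q + ½dt·q⊗(0,ω)) = (-0.8137, 0.1085, 0.5424, -0.1787)

p' = (0.8640, -1.7760, -0.1720)
q' = (-0.8137, 0.1085, 0.5424, -0.1787)
v' = (1.5340, -1.9320, -1.7480)
ω' = (-0.6734, 0.2445, 0.5776)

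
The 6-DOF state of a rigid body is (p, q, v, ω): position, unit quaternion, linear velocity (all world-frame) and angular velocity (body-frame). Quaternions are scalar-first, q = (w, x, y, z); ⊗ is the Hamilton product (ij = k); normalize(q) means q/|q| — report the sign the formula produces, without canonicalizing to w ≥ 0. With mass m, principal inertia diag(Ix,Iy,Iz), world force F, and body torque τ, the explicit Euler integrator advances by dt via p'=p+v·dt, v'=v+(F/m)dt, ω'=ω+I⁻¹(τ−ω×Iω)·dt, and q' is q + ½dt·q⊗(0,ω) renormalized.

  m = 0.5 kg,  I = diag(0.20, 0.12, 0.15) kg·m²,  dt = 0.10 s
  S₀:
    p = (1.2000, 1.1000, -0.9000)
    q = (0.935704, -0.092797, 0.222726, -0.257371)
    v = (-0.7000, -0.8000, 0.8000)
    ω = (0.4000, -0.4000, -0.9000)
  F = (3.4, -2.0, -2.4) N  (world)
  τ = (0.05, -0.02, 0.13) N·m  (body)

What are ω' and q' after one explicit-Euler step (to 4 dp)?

gyro term ω×Iω = (0.0108, -0.0180, 0.0128)
(τ − ω×Iω)/I = (0.1960, -0.0167, 0.7813)
new body rate ω' = (0.4196, -0.4017, -0.8219)
q⊗(0,ω) = (-0.1054247, 0.0708798, -0.5607473, -0.8941052)
q' = normalize(q + ½dt·q⊗(0,ω)) = (0.9291, -0.0891, 0.1944, -0.3017)

ω' = (0.4196, -0.4017, -0.8219)
q' = (0.9291, -0.0891, 0.1944, -0.3017)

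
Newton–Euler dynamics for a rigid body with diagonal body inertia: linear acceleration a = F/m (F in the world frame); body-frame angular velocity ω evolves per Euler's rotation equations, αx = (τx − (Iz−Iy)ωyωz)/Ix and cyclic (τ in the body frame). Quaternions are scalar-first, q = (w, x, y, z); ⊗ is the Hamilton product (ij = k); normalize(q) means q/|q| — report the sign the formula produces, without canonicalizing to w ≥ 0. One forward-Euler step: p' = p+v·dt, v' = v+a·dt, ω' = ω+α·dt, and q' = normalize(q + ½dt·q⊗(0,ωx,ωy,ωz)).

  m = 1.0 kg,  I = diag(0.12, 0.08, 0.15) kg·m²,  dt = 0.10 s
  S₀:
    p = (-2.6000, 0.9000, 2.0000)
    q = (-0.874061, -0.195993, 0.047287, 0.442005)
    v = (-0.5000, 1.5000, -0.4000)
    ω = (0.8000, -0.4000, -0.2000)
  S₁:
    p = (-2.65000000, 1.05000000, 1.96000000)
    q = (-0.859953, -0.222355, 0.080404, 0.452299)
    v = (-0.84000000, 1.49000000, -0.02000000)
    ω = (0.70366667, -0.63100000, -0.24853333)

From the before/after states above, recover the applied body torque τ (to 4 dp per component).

ω₁ − ω₀ = (-0.09633333, -0.23100000, -0.04853333)
I·α + gyro = (-0.1100, -0.1800, -0.0600)

τ = (-0.1100, -0.1800, -0.0600)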